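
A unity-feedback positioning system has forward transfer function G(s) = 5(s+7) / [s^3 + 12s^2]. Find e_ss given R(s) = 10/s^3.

24/7

The denominator has no term below 12s^2 — 2 poles at s=0, type 2.
K_a = lim_{s→0} s^2·G(s) = 5·7 / 12 = 35/12.
r(t) = 5t^2 gives R(s) = 10/s^3.
e_ss = 10/K_a = 10/(35/12) = 24/7.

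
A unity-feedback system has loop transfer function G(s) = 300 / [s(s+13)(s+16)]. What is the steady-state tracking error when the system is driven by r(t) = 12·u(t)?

0

The open loop has one pole at the origin → type 1 system.
A type-1 system has K_p = ∞, so it tracks a step input with zero steady-state error.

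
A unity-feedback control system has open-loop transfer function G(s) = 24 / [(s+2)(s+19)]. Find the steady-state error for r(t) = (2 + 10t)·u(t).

The open loop has no poles at the origin → type 0 system. By superposition:
  • 2: e_ss = 2/(1+K_p) with K_p=12/19 → 38/31.
  • 10t: a type-0 system cannot track it, e_ss → ∞.
The unbounded component dominates.

infinity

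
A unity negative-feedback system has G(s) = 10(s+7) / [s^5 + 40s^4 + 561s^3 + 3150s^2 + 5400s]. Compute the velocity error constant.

Factoring s from the denominator leaves a polynomial with constant term 5400, so the system is type 1.
K_v = lim_{s→0} s·G(s) = 10·7 / 5400 = 7/540.

7/540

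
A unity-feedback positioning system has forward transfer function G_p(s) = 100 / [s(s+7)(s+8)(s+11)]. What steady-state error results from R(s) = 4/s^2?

One free integrator in G_p(s): this is a type 1 system.
K_v = lim_{s→0} s·G_p(s) = 100 / (7·8·11) = 25/154.
e_ss = 4/K_v = 4/(25/154) = 24.64.

24.64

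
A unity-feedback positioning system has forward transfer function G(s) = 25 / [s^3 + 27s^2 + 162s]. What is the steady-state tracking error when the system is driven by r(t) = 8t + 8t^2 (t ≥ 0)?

The denominator has no term below 162s — 1 pole at s=0, type 1. By superposition:
  • 8t: e_ss = 8/K_v with K_v=25/162 → 51.84.
  • 8t^2: a type-1 system cannot track it, e_ss → ∞.
The unbounded component dominates.

infinity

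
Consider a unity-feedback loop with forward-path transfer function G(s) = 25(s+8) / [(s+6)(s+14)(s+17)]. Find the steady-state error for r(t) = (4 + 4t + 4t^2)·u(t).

G(s) has no factors of s in the denominator, so the system is type 0. Treating each term separately:
  • 4: e_ss = 4/(1+K_p) with K_p=50/357 → 1428/407.
  • 4t: a type-0 system cannot track it, e_ss → ∞.
  • 4t^2: a type-0 system cannot track it, e_ss → ∞.
The unbounded component dominates.

infinity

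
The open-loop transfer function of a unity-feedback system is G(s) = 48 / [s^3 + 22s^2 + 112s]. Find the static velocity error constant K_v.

3/7

The denominator has no term below 112s — 1 pole at s=0, type 1.
K_v = lim_{s→0} s·G(s) = 48 / 112 = 3/7.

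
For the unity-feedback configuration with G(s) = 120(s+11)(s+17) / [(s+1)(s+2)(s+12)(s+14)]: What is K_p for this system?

935/14

G(s) has no factors of s in the denominator, so the system is type 0.
K_p = lim_{s→0} G(s) = 120·11·17 / (1·2·12·14) = 935/14.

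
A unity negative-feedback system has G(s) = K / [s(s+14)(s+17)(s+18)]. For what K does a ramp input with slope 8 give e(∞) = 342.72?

100

System type = 1 (one pole at s=0).
K_v = lim_{s→0} s·G(s) = K / (14·17·18) = (1/4284)·K.
e_ss = 8/K_v = 342.72 ⇒ K_v = 25/1071 ⇒ K = (25/1071)/(1/4284) = 100.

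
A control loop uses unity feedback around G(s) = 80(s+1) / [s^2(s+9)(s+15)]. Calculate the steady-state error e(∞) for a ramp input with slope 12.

0

System type = 2 (two poles at s=0).
A type-2 system has K_v = ∞, so it tracks a ramp input with zero steady-state error.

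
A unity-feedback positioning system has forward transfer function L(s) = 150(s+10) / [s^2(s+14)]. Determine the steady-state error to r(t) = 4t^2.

Two free integrators in L(s): this is a type 2 system.
K_a = lim_{s→0} s^2·L(s) = 150·10 / (14) = 750/7.
r(t) = 4t^2 gives R(s) = 8/s^3.
e_ss = 8/K_a = 8/(750/7) = 28/375.

28/375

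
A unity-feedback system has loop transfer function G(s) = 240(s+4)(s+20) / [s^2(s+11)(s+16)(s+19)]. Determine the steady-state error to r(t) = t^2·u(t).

G(s) has two factors of s in the denominator, so the system is type 2.
K_a = lim_{s→0} s^2·G(s) = 240·4·20 / (11·16·19) = 1200/209.
r(t) = t^2 gives R(s) = 2/s^3.
e_ss = 2/K_a = 2/(1200/209) = 209/600.

209/600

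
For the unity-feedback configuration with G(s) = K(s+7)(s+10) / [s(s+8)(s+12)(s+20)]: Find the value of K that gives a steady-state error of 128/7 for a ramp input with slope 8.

One free integrator in G(s): this is a type 1 system.
K_v = lim_{s→0} s·G(s) = K·7·10 / (8·12·20) = (7/192)·K.
e_ss = 8/K_v = 128/7 ⇒ K_v = 0.4375 ⇒ K = 0.4375/(7/192) = 12.

12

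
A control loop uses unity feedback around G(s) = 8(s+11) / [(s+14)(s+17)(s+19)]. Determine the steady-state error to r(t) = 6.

G(s) has no factors of s in the denominator, so the system is type 0.
K_p = lim_{s→0} G(s) = 8·11 / (14·17·19) = 44/2261.
e_ss = 6/(1 + K_p) = 6/(2305/2261) = 13566/2305.

13566/2305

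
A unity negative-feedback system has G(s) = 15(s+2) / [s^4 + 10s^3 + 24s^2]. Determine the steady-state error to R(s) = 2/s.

0

Factoring s^2 from the denominator leaves a polynomial with constant term 24, so the system is type 2.
K_p = ∞ for a type-2 system; e_ss to a step is zero.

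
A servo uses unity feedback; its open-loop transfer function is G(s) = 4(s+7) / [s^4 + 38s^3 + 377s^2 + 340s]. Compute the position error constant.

infinity

K_p = lim_{s→0} G(s); with 1 pole at the origin the limit diverges, so K_p = ∞.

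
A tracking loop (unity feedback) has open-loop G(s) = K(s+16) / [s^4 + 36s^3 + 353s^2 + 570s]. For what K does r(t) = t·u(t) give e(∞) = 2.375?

15

Lowest-order denominator term is 570s, so the open loop has 1 pole at the origin → type 1 system.
K_v = lim_{s→0} s·G(s) = K·16 / 570 = (8/285)·K.
e_ss = 1/K_v = 2.375 ⇒ K_v = 8/19 ⇒ K = (8/19)/(8/285) = 15.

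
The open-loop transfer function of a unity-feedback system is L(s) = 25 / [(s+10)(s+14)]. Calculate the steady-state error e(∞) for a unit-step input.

The open loop has no poles at the origin → type 0 system.
K_p = lim_{s→0} L(s) = 25 / (10·14) = 5/28.
e_ss = 1/(1 + K_p) = 1/(33/28) = 28/33.

28/33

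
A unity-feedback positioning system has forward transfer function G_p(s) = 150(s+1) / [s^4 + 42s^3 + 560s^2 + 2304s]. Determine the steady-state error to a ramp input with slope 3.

Factoring s from the denominator leaves a polynomial with constant term 2304, so the system is type 1.
K_v = lim_{s→0} s·G_p(s) = 150·1 / 2304 = 25/384.
e_ss = 3/K_v = 3/(25/384) = 46.08.

46.08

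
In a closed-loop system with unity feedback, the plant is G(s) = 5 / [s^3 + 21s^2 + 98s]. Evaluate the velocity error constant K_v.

Factoring s from the denominator leaves a polynomial with constant term 98, so the system is type 1.
K_v = lim_{s→0} s·G(s) = 5 / 98 = 5/98.

5/98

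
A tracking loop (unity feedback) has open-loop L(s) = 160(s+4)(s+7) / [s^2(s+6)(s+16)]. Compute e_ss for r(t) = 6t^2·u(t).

Two free integrators in L(s): this is a type 2 system.
K_a = lim_{s→0} s^2·L(s) = 160·4·7 / (6·16) = 140/3.
r(t) = 6t^2 gives R(s) = 12/s^3.
e_ss = 12/K_a = 12/(140/3) = 9/35.

9/35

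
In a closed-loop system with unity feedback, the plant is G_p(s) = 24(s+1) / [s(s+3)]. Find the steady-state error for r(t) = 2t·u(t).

System type = 1 (one pole at s=0).
K_v = lim_{s→0} s·G_p(s) = 24·1 / (3) = 8.
e_ss = 2/K_v = 2/8 = 0.25.

0.25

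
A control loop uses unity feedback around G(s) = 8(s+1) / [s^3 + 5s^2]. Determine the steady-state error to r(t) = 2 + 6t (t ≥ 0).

0

Lowest-order denominator term is 5s^2, so the open loop has 2 poles at the origin → type 2 system. By superposition:
  • 2: tracked with zero error.
  • 6t: tracked with zero error.
Total e_ss = 0.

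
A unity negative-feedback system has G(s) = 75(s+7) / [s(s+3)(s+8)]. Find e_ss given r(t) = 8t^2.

infinity

One free integrator in G(s): this is a type 1 system.
K_a = lim_{s→0} s^2·G(s) = 0; the steady-state error to this parabolic input grows without bound.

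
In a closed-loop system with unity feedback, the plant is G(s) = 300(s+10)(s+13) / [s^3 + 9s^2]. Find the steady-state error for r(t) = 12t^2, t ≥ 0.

9/1625

Factoring s^2 from the denominator leaves a polynomial with constant term 9, so the system is type 2.
K_a = lim_{s→0} s^2·G(s) = 300·10·13 / 9 = 13000/3.
r(t) = 12t^2 gives R(s) = 24/s^3.
e_ss = 24/K_a = 24/(13000/3) = 9/1625.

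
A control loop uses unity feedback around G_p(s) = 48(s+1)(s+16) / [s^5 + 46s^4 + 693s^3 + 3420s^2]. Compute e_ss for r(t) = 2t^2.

17.8125

Factoring s^2 from the denominator leaves a polynomial with constant term 3420, so the system is type 2.
K_a = lim_{s→0} s^2·G_p(s) = 48·1·16 / 3420 = 64/285.
r(t) = 2t^2 gives R(s) = 4/s^3.
e_ss = 4/K_a = 4/(64/285) = 17.8125.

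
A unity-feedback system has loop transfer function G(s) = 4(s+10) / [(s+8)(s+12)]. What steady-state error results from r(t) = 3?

36/17

G(s) has no factors of s in the denominator, so the system is type 0.
K_p = lim_{s→0} G(s) = 4·10 / (8·12) = 5/12.
e_ss = 3/(1 + K_p) = 3/(17/12) = 36/17.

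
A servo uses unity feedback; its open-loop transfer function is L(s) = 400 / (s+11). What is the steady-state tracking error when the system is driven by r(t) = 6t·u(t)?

infinity

System type = 0 (no poles at s=0).
For a type-0 system K_v = 0, so e_ss to a ramp input is unbounded.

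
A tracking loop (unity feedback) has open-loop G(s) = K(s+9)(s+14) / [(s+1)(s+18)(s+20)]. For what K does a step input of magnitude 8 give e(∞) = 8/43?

The open loop has no poles at the origin → type 0 system.
K_p = lim_{s→0} G(s) = K·9·14 / (1·18·20) = 0.35·K.
e_ss = 8/(1 + K_p) = 8/43 ⇒ 1 + 0.35·K = 43 ⇒ K = 120.

120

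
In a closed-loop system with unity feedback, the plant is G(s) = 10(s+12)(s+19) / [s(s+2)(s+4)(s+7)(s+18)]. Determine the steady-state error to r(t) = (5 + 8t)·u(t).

One free integrator in G(s): this is a type 1 system. By superposition:
  • 5: tracked with zero error.
  • 8t: e_ss = 8/K_v with K_v=95/42 → 336/95.
Total e_ss = 336/95.

336/95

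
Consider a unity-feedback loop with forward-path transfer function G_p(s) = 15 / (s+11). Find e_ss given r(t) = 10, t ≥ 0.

G_p(s) has no factors of s in the denominator, so the system is type 0.
K_p = lim_{s→0} G_p(s) = 15 / (11) = 15/11.
e_ss = 10/(1 + K_p) = 10/(26/11) = 55/13.

55/13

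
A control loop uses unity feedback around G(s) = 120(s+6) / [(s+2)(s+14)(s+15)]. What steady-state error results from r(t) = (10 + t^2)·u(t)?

infinity

G(s) has no factors of s in the denominator, so the system is type 0. Treating each term separately:
  • 10: e_ss = 10/(1+K_p) with K_p=12/7 → 70/19.
  • t^2: a type-0 system cannot track it, e_ss → ∞.
The unbounded component dominates.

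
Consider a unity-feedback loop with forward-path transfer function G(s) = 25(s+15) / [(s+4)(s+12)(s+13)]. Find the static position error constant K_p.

No free integrators in G(s): this is a type 0 system.
K_p = lim_{s→0} G(s) = 25·15 / (4·12·13) = 125/208.

125/208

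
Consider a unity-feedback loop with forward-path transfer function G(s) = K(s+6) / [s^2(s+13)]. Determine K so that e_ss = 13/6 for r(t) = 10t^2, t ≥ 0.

20

Two free integrators in G(s): this is a type 2 system.
K_a = lim_{s→0} s^2·G(s) = K·6 / (13) = (6/13)·K.
e_ss = 20/K_a = 13/6 ⇒ K_a = 120/13 ⇒ K = (120/13)/(6/13) = 20.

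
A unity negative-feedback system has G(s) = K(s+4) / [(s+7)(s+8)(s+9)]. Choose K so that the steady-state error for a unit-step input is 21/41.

120

The open loop has no poles at the origin → type 0 system.
K_p = lim_{s→0} G(s) = K·4 / (7·8·9) = (1/126)·K.
e_ss = 1/(1 + K_p) = 21/41 ⇒ 1 + (1/126)·K = 41/21 ⇒ K = 120.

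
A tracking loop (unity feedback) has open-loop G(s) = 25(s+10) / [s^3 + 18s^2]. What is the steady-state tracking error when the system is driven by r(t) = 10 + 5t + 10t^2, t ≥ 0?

Lowest-order denominator term is 18s^2, so the open loop has 2 poles at the origin → type 2 system. Treating each term separately:
  • 10: tracked with zero error.
  • 5t: tracked with zero error.
  • 10t^2: e_ss = 20/K_a with K_a=125/9 → 1.44.
Total e_ss = 1.44.

1.44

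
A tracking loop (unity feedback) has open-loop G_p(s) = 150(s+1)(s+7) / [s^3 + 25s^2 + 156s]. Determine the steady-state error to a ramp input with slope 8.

208/175

Lowest-order denominator term is 156s, so the open loop has 1 pole at the origin → type 1 system.
K_v = lim_{s→0} s·G_p(s) = 150·1·7 / 156 = 175/26.
e_ss = 8/K_v = 8/(175/26) = 208/175.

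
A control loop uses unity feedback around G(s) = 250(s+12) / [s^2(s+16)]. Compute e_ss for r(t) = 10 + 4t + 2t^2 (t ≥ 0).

System type = 2 (two poles at s=0). Treating each term separately:
  • 10: tracked with zero error.
  • 4t: tracked with zero error.
  • 2t^2: e_ss = 4/K_a with K_a=187.5 → 8/375.
Total e_ss = 8/375.

8/375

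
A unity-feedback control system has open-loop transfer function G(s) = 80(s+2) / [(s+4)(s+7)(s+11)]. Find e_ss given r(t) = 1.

System type = 0 (no poles at s=0).
K_p = lim_{s→0} G(s) = 80·2 / (4·7·11) = 40/77.
e_ss = 1/(1 + K_p) = 1/(117/77) = 77/117.

77/117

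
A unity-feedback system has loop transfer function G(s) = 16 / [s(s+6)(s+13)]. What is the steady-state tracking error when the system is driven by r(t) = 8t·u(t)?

39

G(s) has one factor of s in the denominator, so the system is type 1.
K_v = lim_{s→0} s·G(s) = 16 / (6·13) = 8/39.
e_ss = 8/K_v = 8/(8/39) = 39.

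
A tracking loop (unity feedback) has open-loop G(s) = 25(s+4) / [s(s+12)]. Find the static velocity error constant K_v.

One free integrator in G(s): this is a type 1 system.
K_v = lim_{s→0} s·G(s) = 25·4 / (12) = 25/3.

25/3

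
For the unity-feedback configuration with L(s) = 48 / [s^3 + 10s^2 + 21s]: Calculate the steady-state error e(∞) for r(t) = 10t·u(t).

Factoring s from the denominator leaves a polynomial with constant term 21, so the system is type 1.
K_v = lim_{s→0} s·L(s) = 48 / 21 = 16/7.
e_ss = 10/K_v = 10/(16/7) = 4.375.

4.375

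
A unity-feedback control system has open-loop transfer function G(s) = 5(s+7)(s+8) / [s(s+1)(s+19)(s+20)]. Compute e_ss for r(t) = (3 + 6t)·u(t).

One free integrator in G(s): this is a type 1 system. Treating each term separately:
  • 3: tracked with zero error.
  • 6t: e_ss = 6/K_v with K_v=14/19 → 57/7.
Total e_ss = 57/7.

57/7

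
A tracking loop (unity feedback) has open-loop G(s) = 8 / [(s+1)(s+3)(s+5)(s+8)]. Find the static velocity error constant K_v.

0

No free integrators in G(s): this is a type 0 system.
K_v = lim_{s→0} s·G(s) = 0 (the extra factor of s kills the finite limit).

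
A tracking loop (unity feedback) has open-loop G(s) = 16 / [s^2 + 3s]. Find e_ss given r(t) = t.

0.1875

Factoring s from the denominator leaves a polynomial with constant term 3, so the system is type 1.
K_v = lim_{s→0} s·G(s) = 16 / 3 = 16/3.
e_ss = 1/K_v = 1/(16/3) = 0.1875.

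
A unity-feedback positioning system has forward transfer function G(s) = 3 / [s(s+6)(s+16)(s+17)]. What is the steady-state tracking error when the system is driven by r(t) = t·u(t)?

The open loop has one pole at the origin → type 1 system.
K_v = lim_{s→0} s·G(s) = 3 / (6·16·17) = 1/544.
e_ss = 1/K_v = 1/(1/544) = 544.

544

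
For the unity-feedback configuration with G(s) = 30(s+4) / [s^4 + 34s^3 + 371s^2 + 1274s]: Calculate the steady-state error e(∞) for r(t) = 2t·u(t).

Lowest-order denominator term is 1274s, so the open loop has 1 pole at the origin → type 1 system.
K_v = lim_{s→0} s·G(s) = 30·4 / 1274 = 60/637.
e_ss = 2/K_v = 2/(60/637) = 637/30.

637/30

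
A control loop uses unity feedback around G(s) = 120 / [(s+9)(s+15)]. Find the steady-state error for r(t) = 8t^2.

No free integrators in G(s): this is a type 0 system.
For a type-0 system K_a = 0, so e_ss to a parabolic input is unbounded.

infinity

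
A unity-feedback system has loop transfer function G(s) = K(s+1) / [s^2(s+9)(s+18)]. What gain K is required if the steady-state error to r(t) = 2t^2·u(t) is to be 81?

System type = 2 (two poles at s=0).
K_a = lim_{s→0} s^2·G(s) = K·1 / (9·18) = (1/162)·K.
e_ss = 4/K_a = 81 ⇒ K_a = 4/81 ⇒ K = (4/81)/(1/162) = 8.

8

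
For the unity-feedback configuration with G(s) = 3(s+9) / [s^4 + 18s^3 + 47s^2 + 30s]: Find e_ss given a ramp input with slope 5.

50/9

Lowest-order denominator term is 30s, so the open loop has 1 pole at the origin → type 1 system.
K_v = lim_{s→0} s·G(s) = 3·9 / 30 = 0.9.
e_ss = 5/K_v = 5/0.9 = 50/9.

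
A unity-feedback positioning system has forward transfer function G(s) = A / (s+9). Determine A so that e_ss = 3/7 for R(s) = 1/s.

12

No free integrators in G(s): this is a type 0 system.
K_p = lim_{s→0} G(s) = A / (9) = (1/9)·A.
e_ss = 1/(1 + K_p) = 3/7 ⇒ 1 + (1/9)·A = 7/3 ⇒ A = 12.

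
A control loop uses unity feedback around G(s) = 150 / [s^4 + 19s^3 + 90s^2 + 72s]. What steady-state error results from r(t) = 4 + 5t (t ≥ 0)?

Lowest-order denominator term is 72s, so the open loop has 1 pole at the origin → type 1 system. Taking each input component in turn:
  • 4: tracked with zero error.
  • 5t: e_ss = 5/K_v with K_v=25/12 → 2.4.
Total e_ss = 2.4.

2.4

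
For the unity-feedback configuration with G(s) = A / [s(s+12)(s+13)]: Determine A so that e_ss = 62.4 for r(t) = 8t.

G(s) has one factor of s in the denominator, so the system is type 1.
K_v = lim_{s→0} s·G(s) = A / (12·13) = (1/156)·A.
e_ss = 8/K_v = 62.4 ⇒ K_v = 5/39 ⇒ A = (5/39)/(1/156) = 20.

20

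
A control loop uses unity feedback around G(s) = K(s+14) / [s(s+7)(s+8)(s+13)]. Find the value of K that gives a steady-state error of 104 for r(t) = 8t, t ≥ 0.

4

The open loop has one pole at the origin → type 1 system.
K_v = lim_{s→0} s·G(s) = K·14 / (7·8·13) = (1/52)·K.
e_ss = 8/K_v = 104 ⇒ K_v = 1/13 ⇒ K = (1/13)/(1/52) = 4.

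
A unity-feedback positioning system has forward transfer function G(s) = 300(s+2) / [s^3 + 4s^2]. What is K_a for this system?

150

Factoring s^2 from the denominator leaves a polynomial with constant term 4, so the system is type 2.
K_a = lim_{s→0} s^2·G(s) = 300·2 / 4 = 150.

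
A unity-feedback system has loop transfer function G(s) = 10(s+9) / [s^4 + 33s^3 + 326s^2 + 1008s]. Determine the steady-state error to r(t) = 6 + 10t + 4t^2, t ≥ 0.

infinity

Factoring s from the denominator leaves a polynomial with constant term 1008, so the system is type 1. By superposition:
  • 6: tracked with zero error.
  • 10t: e_ss = 10/K_v with K_v=5/56 → 112.
  • 4t^2: a type-1 system cannot track it, e_ss → ∞.
The unbounded component dominates.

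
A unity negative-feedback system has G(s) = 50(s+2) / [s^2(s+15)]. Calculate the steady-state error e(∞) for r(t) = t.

The open loop has two poles at the origin → type 2 system.
K_v = ∞ for a type-2 system; e_ss to a ramp is zero.

0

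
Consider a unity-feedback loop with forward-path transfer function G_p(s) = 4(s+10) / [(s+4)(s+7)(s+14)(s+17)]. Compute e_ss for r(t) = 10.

No free integrators in G_p(s): this is a type 0 system.
K_p = lim_{s→0} G_p(s) = 4·10 / (4·7·14·17) = 5/833.
e_ss = 10/(1 + K_p) = 10/(838/833) = 4165/419.

4165/419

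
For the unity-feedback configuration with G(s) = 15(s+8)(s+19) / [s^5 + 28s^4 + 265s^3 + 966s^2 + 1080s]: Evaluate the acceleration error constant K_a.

0

Factoring s from the denominator leaves a polynomial with constant term 1080, so the system is type 1.
K_a = lim_{s→0} s^2·G(s) = 0 (the extra factor of s kills the finite limit).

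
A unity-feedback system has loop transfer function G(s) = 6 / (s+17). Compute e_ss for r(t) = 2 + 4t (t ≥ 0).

G(s) has no factors of s in the denominator, so the system is type 0. By superposition:
  • 2: e_ss = 2/(1+K_p) with K_p=6/17 → 34/23.
  • 4t: a type-0 system cannot track it, e_ss → ∞.
The unbounded component dominates.

infinity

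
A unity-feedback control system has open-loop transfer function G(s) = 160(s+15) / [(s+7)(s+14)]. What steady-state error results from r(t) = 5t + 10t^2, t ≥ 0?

infinity

G(s) has no factors of s in the denominator, so the system is type 0. Treating each term separately:
  • 5t: a type-0 system cannot track it, e_ss → ∞.
  • 10t^2: a type-0 system cannot track it, e_ss → ∞.
The unbounded component dominates.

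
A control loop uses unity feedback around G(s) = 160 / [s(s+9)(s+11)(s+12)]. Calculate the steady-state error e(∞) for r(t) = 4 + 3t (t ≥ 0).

G(s) has one factor of s in the denominator, so the system is type 1. Taking each input component in turn:
  • 4: tracked with zero error.
  • 3t: e_ss = 3/K_v with K_v=40/297 → 22.275.
Total e_ss = 22.275.

22.275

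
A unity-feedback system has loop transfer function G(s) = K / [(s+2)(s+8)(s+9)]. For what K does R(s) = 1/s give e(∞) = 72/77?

10

System type = 0 (no poles at s=0).
K_p = lim_{s→0} G(s) = K / (2·8·9) = (1/144)·K.
e_ss = 1/(1 + K_p) = 72/77 ⇒ 1 + (1/144)·K = 77/72 ⇒ K = 10.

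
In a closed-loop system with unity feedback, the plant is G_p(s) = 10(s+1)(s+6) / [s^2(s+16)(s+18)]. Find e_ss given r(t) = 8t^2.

76.8

Two free integrators in G_p(s): this is a type 2 system.
K_a = lim_{s→0} s^2·G_p(s) = 10·1·6 / (16·18) = 5/24.
r(t) = 8t^2 gives R(s) = 16/s^3.
e_ss = 16/K_a = 16/(5/24) = 76.8.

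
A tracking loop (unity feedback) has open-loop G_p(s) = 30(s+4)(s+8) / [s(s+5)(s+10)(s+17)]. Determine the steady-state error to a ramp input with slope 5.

425/96

G_p(s) has one factor of s in the denominator, so the system is type 1.
K_v = lim_{s→0} s·G_p(s) = 30·4·8 / (5·10·17) = 96/85.
e_ss = 5/K_v = 5/(96/85) = 425/96.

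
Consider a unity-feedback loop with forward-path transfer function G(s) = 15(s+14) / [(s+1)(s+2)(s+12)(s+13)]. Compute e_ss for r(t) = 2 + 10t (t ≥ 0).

G(s) has no factors of s in the denominator, so the system is type 0. Taking each input component in turn:
  • 2: e_ss = 2/(1+K_p) with K_p=35/52 → 104/87.
  • 10t: a type-0 system cannot track it, e_ss → ∞.
The unbounded component dominates.

infinity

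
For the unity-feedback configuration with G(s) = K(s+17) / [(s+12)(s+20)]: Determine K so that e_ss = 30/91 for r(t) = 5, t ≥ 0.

System type = 0 (no poles at s=0).
K_p = lim_{s→0} G(s) = K·17 / (12·20) = (17/240)·K.
e_ss = 5/(1 + K_p) = 30/91 ⇒ 1 + (17/240)·K = 91/6 ⇒ K = 200.

200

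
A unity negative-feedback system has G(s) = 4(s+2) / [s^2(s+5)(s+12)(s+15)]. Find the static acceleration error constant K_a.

2/225

The open loop has two poles at the origin → type 2 system.
K_a = lim_{s→0} s^2·G(s) = 4·2 / (5·12·15) = 2/225.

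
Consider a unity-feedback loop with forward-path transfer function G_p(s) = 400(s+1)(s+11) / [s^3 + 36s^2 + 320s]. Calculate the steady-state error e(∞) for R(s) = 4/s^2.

16/55

Factoring s from the denominator leaves a polynomial with constant term 320, so the system is type 1.
K_v = lim_{s→0} s·G_p(s) = 400·1·11 / 320 = 13.75.
e_ss = 4/K_v = 4/13.75 = 16/55.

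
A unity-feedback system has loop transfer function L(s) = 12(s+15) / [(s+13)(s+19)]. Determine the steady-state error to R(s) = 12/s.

2964/427

System type = 0 (no poles at s=0).
K_p = lim_{s→0} L(s) = 12·15 / (13·19) = 180/247.
e_ss = 12/(1 + K_p) = 12/(427/247) = 2964/427.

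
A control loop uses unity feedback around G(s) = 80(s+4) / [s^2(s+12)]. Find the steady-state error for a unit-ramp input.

0

System type = 2 (two poles at s=0).
K_v = ∞ for a type-2 system; e_ss to a ramp is zero.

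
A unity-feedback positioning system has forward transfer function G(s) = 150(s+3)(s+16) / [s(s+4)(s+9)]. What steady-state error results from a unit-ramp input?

One free integrator in G(s): this is a type 1 system.
K_v = lim_{s→0} s·G(s) = 150·3·16 / (4·9) = 200.
e_ss = 1/K_v = 1/200 = 0.005.

0.005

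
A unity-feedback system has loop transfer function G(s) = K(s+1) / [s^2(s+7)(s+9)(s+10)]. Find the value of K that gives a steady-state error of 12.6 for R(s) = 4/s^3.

Two free integrators in G(s): this is a type 2 system.
K_a = lim_{s→0} s^2·G(s) = K·1 / (7·9·10) = (1/630)·K.
e_ss = 4/K_a = 12.6 ⇒ K_a = 20/63 ⇒ K = (20/63)/(1/630) = 200.

200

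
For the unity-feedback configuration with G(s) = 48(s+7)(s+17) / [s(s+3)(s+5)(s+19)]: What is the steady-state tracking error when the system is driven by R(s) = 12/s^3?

infinity

G(s) has one factor of s in the denominator, so the system is type 1.
For a type-1 system K_a = 0, so e_ss to a parabolic input is unbounded.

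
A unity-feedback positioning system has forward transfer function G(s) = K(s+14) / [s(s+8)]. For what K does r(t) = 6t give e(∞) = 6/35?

System type = 1 (one pole at s=0).
K_v = lim_{s→0} s·G(s) = K·14 / (8) = 1.75·K.
e_ss = 6/K_v = 6/35 ⇒ K_v = 35 ⇒ K = 35/1.75 = 20.

20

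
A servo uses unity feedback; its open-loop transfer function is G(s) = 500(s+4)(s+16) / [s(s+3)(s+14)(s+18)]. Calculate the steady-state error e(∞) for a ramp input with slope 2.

189/4000

The open loop has one pole at the origin → type 1 system.
K_v = lim_{s→0} s·G(s) = 500·4·16 / (3·14·18) = 8000/189.
e_ss = 2/K_v = 2/(8000/189) = 189/4000.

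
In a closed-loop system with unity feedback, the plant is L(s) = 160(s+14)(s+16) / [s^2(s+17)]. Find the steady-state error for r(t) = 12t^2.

L(s) has two factors of s in the denominator, so the system is type 2.
K_a = lim_{s→0} s^2·L(s) = 160·14·16 / (17) = 35840/17.
r(t) = 12t^2 gives R(s) = 24/s^3.
e_ss = 24/K_a = 24/(35840/17) = 51/4480.

51/4480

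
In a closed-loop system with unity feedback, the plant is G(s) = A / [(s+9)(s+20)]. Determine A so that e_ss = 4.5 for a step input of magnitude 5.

20

No free integrators in G(s): this is a type 0 system.
K_p = lim_{s→0} G(s) = A / (9·20) = (1/180)·A.
e_ss = 5/(1 + K_p) = 4.5 ⇒ 1 + (1/180)·A = 10/9 ⇒ A = 20.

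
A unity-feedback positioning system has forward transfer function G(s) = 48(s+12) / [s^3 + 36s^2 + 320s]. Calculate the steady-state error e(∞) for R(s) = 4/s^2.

20/9

The denominator has no term below 320s — 1 pole at s=0, type 1.
K_v = lim_{s→0} s·G(s) = 48·12 / 320 = 1.8.
e_ss = 4/K_v = 4/1.8 = 20/9.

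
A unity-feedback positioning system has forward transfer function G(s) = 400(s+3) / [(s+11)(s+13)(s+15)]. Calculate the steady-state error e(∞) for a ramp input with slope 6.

No free integrators in G(s): this is a type 0 system.
For a type-0 system K_v = 0, so e_ss to a ramp input is unbounded.

infinity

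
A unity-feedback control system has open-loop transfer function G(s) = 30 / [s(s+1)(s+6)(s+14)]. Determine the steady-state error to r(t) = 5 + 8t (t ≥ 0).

22.4

System type = 1 (one pole at s=0). By superposition:
  • 5: tracked with zero error.
  • 8t: e_ss = 8/K_v with K_v=5/14 → 22.4.
Total e_ss = 22.4.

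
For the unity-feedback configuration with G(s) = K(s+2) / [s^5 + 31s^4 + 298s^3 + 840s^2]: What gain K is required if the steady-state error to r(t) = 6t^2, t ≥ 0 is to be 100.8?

50

The denominator has no term below 840s^2 — 2 poles at s=0, type 2.
K_a = lim_{s→0} s^2·G(s) = K·2 / 840 = (1/420)·K.
e_ss = 12/K_a = 100.8 ⇒ K_a = 5/42 ⇒ K = (5/42)/(1/420) = 50.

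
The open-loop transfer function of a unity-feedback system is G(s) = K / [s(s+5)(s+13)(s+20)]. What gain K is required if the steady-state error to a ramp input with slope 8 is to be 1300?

One free integrator in G(s): this is a type 1 system.
K_v = lim_{s→0} s·G(s) = K / (5·13·20) = (1/1300)·K.
e_ss = 8/K_v = 1300 ⇒ K_v = 2/325 ⇒ K = (2/325)/(1/1300) = 8.

8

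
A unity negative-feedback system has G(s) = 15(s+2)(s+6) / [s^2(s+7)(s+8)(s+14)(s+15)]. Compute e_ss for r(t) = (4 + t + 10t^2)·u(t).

3920/3

System type = 2 (two poles at s=0). Treating each term separately:
  • 4: tracked with zero error.
  • t: tracked with zero error.
  • 10t^2: e_ss = 20/K_a with K_a=3/196 → 3920/3.
Total e_ss = 3920/3.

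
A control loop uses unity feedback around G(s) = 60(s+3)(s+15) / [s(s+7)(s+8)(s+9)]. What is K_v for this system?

75/14

System type = 1 (one pole at s=0).
K_v = lim_{s→0} s·G(s) = 60·3·15 / (7·8·9) = 75/14.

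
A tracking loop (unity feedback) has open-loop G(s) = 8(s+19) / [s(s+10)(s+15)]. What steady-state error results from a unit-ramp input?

The open loop has one pole at the origin → type 1 system.
K_v = lim_{s→0} s·G(s) = 8·19 / (10·15) = 76/75.
e_ss = 1/K_v = 1/(76/75) = 75/76.

75/76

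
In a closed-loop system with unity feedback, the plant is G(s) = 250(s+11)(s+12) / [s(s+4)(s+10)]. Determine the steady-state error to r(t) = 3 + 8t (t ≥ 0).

The open loop has one pole at the origin → type 1 system. Taking each input component in turn:
  • 3: tracked with zero error.
  • 8t: e_ss = 8/K_v with K_v=825 → 8/825.
Total e_ss = 8/825.

8/825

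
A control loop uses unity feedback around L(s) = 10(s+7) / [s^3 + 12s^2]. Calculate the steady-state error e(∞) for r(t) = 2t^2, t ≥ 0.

The denominator has no term below 12s^2 — 2 poles at s=0, type 2.
K_a = lim_{s→0} s^2·L(s) = 10·7 / 12 = 35/6.
r(t) = 2t^2 gives R(s) = 4/s^3.
e_ss = 4/K_a = 4/(35/6) = 24/35.

24/35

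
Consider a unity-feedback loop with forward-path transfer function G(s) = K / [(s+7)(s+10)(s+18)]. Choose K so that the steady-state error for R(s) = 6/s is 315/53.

System type = 0 (no poles at s=0).
K_p = lim_{s→0} G(s) = K / (7·10·18) = (1/1260)·K.
e_ss = 6/(1 + K_p) = 315/53 ⇒ 1 + (1/1260)·K = 106/105 ⇒ K = 12.

12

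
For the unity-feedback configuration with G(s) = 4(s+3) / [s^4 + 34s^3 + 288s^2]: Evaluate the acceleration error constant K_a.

1/24

Factoring s^2 from the denominator leaves a polynomial with constant term 288, so the system is type 2.
K_a = lim_{s→0} s^2·G(s) = 4·3 / 288 = 1/24.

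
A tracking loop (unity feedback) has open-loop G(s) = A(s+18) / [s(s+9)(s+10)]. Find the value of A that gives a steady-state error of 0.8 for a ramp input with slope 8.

50

The open loop has one pole at the origin → type 1 system.
K_v = lim_{s→0} s·G(s) = A·18 / (9·10) = 0.2·A.
e_ss = 8/K_v = 0.8 ⇒ K_v = 10 ⇒ A = 10/0.2 = 50.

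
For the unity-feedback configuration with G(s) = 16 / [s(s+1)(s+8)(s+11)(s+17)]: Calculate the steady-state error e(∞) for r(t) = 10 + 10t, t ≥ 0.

System type = 1 (one pole at s=0). Taking each input component in turn:
  • 10: tracked with zero error.
  • 10t: e_ss = 10/K_v with K_v=2/187 → 935.
Total e_ss = 935.

935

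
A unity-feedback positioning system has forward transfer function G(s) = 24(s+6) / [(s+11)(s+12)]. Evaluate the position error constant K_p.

12/11

System type = 0 (no poles at s=0).
K_p = lim_{s→0} G(s) = 24·6 / (11·12) = 12/11.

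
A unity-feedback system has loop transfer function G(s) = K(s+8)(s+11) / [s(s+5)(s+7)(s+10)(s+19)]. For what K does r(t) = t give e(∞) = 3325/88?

2

The open loop has one pole at the origin → type 1 system.
K_v = lim_{s→0} s·G(s) = K·8·11 / (5·7·10·19) = (44/3325)·K.
e_ss = 1/K_v = 3325/88 ⇒ K_v = 88/3325 ⇒ K = (88/3325)/(44/3325) = 2.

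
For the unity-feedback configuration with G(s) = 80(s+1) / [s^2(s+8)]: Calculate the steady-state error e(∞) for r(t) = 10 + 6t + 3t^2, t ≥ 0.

0.6

Two free integrators in G(s): this is a type 2 system. By superposition:
  • 10: tracked with zero error.
  • 6t: tracked with zero error.
  • 3t^2: e_ss = 6/K_a with K_a=10 → 0.6.
Total e_ss = 0.6.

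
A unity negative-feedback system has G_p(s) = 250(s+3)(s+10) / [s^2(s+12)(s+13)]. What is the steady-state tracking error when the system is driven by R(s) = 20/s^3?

System type = 2 (two poles at s=0).
K_a = lim_{s→0} s^2·G_p(s) = 250·3·10 / (12·13) = 625/13.
r(t) = 10t^2 gives R(s) = 20/s^3.
e_ss = 20/K_a = 20/(625/13) = 0.416.

0.416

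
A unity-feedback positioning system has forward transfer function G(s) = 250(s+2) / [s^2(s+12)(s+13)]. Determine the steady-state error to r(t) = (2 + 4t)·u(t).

System type = 2 (two poles at s=0). By superposition:
  • 2: tracked with zero error.
  • 4t: tracked with zero error.
Total e_ss = 0.

0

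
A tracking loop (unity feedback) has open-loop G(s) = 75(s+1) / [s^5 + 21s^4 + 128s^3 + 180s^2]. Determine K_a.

The denominator has no term below 180s^2 — 2 poles at s=0, type 2.
K_a = lim_{s→0} s^2·G(s) = 75·1 / 180 = 5/12.

5/12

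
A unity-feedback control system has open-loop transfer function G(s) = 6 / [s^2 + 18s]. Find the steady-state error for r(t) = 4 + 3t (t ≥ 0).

9

The denominator has no term below 18s — 1 pole at s=0, type 1. By superposition:
  • 4: tracked with zero error.
  • 3t: e_ss = 3/K_v with K_v=1/3 → 9.
Total e_ss = 9.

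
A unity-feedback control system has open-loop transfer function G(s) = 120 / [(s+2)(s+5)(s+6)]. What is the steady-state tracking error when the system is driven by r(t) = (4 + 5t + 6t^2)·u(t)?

The open loop has no poles at the origin → type 0 system. Taking each input component in turn:
  • 4: e_ss = 4/(1+K_p) with K_p=2 → 4/3.
  • 5t: a type-0 system cannot track it, e_ss → ∞.
  • 6t^2: a type-0 system cannot track it, e_ss → ∞.
The unbounded component dominates.

infinity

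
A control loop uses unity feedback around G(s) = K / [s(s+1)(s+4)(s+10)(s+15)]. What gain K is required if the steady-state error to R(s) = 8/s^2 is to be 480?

The open loop has one pole at the origin → type 1 system.
K_v = lim_{s→0} s·G(s) = K / (1·4·10·15) = (1/600)·K.
e_ss = 8/K_v = 480 ⇒ K_v = 1/60 ⇒ K = (1/60)/(1/600) = 10.

10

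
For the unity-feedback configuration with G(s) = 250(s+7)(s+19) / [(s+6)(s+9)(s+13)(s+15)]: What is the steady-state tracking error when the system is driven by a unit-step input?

1053/4378

The open loop has no poles at the origin → type 0 system.
K_p = lim_{s→0} G(s) = 250·7·19 / (6·9·13·15) = 3325/1053.
e_ss = 1/(1 + K_p) = 1/(4378/1053) = 1053/4378.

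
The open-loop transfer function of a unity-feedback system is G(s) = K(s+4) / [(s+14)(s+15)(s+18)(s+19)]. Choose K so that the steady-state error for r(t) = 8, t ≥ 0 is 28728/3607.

80

No free integrators in G(s): this is a type 0 system.
K_p = lim_{s→0} G(s) = K·4 / (14·15·18·19) = (1/17955)·K.
e_ss = 8/(1 + K_p) = 28728/3607 ⇒ 1 + (1/17955)·K = 3607/3591 ⇒ K = 80.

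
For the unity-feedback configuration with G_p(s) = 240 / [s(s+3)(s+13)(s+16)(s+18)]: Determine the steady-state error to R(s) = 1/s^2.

46.8

The open loop has one pole at the origin → type 1 system.
K_v = lim_{s→0} s·G_p(s) = 240 / (3·13·16·18) = 5/234.
e_ss = 1/K_v = 1/(5/234) = 46.8.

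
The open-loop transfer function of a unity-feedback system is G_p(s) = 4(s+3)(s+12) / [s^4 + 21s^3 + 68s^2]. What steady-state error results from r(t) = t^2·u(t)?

17/18

Lowest-order denominator term is 68s^2, so the open loop has 2 poles at the origin → type 2 system.
K_a = lim_{s→0} s^2·G_p(s) = 4·3·12 / 68 = 36/17.
r(t) = t^2 gives R(s) = 2/s^3.
e_ss = 2/K_a = 2/(36/17) = 17/18.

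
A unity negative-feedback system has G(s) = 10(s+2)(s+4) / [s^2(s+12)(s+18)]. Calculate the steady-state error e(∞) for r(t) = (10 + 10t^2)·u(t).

Two free integrators in G(s): this is a type 2 system. Taking each input component in turn:
  • 10: tracked with zero error.
  • 10t^2: e_ss = 20/K_a with K_a=10/27 → 54.
Total e_ss = 54.

54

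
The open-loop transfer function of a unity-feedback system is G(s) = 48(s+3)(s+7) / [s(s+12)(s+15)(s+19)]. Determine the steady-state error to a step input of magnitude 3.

System type = 1 (one pole at s=0).
A type-1 system has K_p = ∞, so it tracks a step input with zero steady-state error.

0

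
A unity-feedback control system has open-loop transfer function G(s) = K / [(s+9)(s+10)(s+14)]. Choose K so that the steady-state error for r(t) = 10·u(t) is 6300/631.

2

No free integrators in G(s): this is a type 0 system.
K_p = lim_{s→0} G(s) = K / (9·10·14) = (1/1260)·K.
e_ss = 10/(1 + K_p) = 6300/631 ⇒ 1 + (1/1260)·K = 631/630 ⇒ K = 2.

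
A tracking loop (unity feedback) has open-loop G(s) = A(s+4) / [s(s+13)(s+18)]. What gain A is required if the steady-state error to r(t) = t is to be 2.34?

One free integrator in G(s): this is a type 1 system.
K_v = lim_{s→0} s·G(s) = A·4 / (13·18) = (2/117)·A.
e_ss = 1/K_v = 2.34 ⇒ K_v = 50/117 ⇒ A = (50/117)/(2/117) = 25.

25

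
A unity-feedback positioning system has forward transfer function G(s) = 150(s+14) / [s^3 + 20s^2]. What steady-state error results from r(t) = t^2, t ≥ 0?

The denominator has no term below 20s^2 — 2 poles at s=0, type 2.
K_a = lim_{s→0} s^2·G(s) = 150·14 / 20 = 105.
r(t) = t^2 gives R(s) = 2/s^3.
e_ss = 2/K_a = 2/105.

2/105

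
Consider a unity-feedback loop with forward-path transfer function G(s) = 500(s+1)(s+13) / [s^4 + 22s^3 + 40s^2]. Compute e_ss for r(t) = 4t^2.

Lowest-order denominator term is 40s^2, so the open loop has 2 poles at the origin → type 2 system.
K_a = lim_{s→0} s^2·G(s) = 500·1·13 / 40 = 162.5.
r(t) = 4t^2 gives R(s) = 8/s^3.
e_ss = 8/K_a = 8/162.5 = 16/325.

16/325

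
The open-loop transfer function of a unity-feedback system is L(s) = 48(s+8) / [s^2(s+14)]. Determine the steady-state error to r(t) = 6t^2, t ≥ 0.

0.4375

Two free integrators in L(s): this is a type 2 system.
K_a = lim_{s→0} s^2·L(s) = 48·8 / (14) = 192/7.
r(t) = 6t^2 gives R(s) = 12/s^3.
e_ss = 12/K_a = 12/(192/7) = 0.4375.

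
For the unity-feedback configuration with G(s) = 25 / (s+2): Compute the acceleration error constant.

No free integrators in G(s): this is a type 0 system.
K_a = lim_{s→0} s^2·G(s) = 0 (the extra factor of s kills the finite limit).

0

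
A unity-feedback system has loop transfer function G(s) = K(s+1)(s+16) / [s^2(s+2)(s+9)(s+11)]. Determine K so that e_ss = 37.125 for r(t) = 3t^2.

2

System type = 2 (two poles at s=0).
K_a = lim_{s→0} s^2·G(s) = K·1·16 / (2·9·11) = (8/99)·K.
e_ss = 6/K_a = 37.125 ⇒ K_a = 16/99 ⇒ K = (16/99)/(8/99) = 2.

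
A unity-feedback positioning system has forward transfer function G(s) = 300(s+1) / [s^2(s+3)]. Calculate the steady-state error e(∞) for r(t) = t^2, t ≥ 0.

0.02

The open loop has two poles at the origin → type 2 system.
K_a = lim_{s→0} s^2·G(s) = 300·1 / (3) = 100.
r(t) = t^2 gives R(s) = 2/s^3.
e_ss = 2/K_a = 2/100 = 0.02.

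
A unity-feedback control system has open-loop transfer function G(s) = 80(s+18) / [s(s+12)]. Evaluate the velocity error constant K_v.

120

The open loop has one pole at the origin → type 1 system.
K_v = lim_{s→0} s·G(s) = 80·18 / (12) = 120.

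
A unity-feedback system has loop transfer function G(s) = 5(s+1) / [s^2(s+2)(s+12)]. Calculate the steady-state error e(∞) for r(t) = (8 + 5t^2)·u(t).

The open loop has two poles at the origin → type 2 system. Treating each term separately:
  • 8: tracked with zero error.
  • 5t^2: e_ss = 10/K_a with K_a=5/24 → 48.
Total e_ss = 48.

48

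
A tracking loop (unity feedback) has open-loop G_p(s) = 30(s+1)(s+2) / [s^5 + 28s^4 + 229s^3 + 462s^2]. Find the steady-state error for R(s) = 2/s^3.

15.4

Lowest-order denominator term is 462s^2, so the open loop has 2 poles at the origin → type 2 system.
K_a = lim_{s→0} s^2·G_p(s) = 30·1·2 / 462 = 10/77.
r(t) = t^2 gives R(s) = 2/s^3.
e_ss = 2/K_a = 2/(10/77) = 15.4.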